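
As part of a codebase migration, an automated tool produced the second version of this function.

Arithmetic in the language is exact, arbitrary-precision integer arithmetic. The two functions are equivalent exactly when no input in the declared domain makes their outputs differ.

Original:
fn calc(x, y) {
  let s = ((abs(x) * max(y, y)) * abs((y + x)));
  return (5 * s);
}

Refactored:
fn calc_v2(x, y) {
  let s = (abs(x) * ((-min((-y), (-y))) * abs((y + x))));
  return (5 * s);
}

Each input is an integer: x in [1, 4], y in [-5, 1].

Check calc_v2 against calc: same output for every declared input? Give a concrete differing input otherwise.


Changes here: min/max/abs usage differs; the full 28-point sweep finds no disagreement.
verdict: equivalent


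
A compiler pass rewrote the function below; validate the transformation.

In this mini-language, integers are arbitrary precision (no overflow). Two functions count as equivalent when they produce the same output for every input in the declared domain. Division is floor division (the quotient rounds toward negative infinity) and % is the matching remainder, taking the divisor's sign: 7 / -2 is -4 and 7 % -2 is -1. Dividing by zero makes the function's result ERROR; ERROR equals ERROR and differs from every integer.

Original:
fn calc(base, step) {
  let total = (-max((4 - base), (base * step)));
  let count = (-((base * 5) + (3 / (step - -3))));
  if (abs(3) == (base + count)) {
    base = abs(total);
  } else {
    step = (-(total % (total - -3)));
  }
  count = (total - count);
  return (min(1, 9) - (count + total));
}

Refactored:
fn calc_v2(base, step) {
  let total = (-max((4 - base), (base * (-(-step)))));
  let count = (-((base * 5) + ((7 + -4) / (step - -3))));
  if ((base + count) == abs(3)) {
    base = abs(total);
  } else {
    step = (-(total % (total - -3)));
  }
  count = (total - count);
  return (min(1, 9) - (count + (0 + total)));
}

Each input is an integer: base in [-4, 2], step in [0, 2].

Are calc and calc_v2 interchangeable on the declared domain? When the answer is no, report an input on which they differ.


Differences: constant usage differs; and arithmetic usage differs — yet all 21 inputs agree.
verdict: equivalent


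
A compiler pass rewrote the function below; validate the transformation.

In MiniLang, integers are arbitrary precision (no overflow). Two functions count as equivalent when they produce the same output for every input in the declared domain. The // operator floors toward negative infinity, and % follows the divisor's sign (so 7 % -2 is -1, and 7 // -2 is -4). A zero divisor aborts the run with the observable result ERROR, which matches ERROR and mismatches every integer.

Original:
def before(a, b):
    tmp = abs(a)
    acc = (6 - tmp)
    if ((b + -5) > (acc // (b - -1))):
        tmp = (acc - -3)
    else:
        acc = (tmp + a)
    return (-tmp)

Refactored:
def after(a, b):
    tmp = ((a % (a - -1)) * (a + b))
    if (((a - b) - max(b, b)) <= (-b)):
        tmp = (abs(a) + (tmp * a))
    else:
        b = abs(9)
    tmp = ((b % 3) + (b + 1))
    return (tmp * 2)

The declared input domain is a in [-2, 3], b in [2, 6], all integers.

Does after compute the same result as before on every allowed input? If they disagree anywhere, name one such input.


These are not equivalent — on a=-2, b=2 the outputs split (-2 vs 10).
before: tmp becomes 2; next acc becomes 4; next ((b + -5) > (acc // (b - -1))) evaluates to false; next acc becomes 0; next final value -2
after: tmp becomes 0; next (((a - b) - max(b, b)) <= (-b)) evaluates to true; next tmp becomes 2; next tmp becomes 5; next final value 10
verdict: not equivalent; witness: a=-2, b=2


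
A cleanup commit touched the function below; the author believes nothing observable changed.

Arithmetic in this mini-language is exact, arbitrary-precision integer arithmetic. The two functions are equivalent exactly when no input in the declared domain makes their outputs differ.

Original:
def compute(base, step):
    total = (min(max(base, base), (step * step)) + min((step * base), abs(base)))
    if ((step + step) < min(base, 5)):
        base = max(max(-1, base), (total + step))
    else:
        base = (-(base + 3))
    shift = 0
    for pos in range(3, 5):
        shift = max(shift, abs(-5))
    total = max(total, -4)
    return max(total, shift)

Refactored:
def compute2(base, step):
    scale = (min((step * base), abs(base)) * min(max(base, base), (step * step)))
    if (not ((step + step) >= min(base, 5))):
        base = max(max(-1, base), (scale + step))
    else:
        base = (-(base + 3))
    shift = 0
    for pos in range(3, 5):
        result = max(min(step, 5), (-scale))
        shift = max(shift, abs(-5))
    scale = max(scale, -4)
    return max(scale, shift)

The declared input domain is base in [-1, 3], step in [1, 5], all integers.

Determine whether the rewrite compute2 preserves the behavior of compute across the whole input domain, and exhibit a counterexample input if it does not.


Run the pair on base=3, step=2.
compute: total becomes 6; next ((step + step) < min(base, 5)) evaluates to false; next base becomes -6; next shift becomes 0; next at pos=3:; next shift becomes 5; next at pos=4:; next shift becomes 5; next total becomes 6; next final value 6
compute2: scale becomes 9; next (not ((step + step) >= min(base, 5))) evaluates to false; next base becomes -6; next shift becomes 0; next at pos=3:; next result becomes 2; next shift becomes 5; next at pos=4:; next result becomes 2; next shift becomes 5; next scale becomes 9; next final value 9
6 != 9, so the rewrite changes behavior.
verdict: not equivalent; witness: base=3, step=2


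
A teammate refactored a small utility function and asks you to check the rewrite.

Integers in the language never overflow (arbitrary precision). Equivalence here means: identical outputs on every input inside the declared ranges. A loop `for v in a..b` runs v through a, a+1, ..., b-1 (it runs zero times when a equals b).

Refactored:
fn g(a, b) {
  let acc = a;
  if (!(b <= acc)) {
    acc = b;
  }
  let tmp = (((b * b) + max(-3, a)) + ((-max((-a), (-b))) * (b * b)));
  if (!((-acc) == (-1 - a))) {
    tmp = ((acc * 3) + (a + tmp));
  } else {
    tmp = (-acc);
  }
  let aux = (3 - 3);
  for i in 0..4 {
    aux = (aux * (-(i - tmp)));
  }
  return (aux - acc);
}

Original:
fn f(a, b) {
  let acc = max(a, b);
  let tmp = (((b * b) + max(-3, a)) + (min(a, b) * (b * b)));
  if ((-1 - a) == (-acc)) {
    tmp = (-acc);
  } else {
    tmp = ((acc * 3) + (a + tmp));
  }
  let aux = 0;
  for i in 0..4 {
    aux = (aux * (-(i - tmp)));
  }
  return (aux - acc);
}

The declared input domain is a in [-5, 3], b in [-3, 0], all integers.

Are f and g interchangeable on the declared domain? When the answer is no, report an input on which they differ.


Comparing the listings, the differences include: arithmetic usage differs, and boolean connective usage differs, and branching structure differs, and comparison usage differs, and min/max/abs usage differs, and constant usage differs, and statement counts differ.
As a probe, take a=2, b=-3: f runs acc := 2 | tmp := -16 | ((-1 - a) == (-acc)): false | tmp := -8 | aux := 0 | iter i=0: | aux := 0 | iter i=1: | aux := 0 | iter i=2: | aux := 0 | iter i=3: | aux := 0 | result -2; g runs acc := 2 | (!(b <= acc)): false | tmp := -16 | (!((-acc) == (-1 - a))): true | tmp := -8 | aux := 0 | iter i=0: | aux := 0 | iter i=1: | aux := 0 | iter i=2: | aux := 0 | iter i=3: | aux := 0 | result -2; both end at -2.
An exhaustive pass over the 36 declared inputs shows identical outputs.
verdict: equivalent


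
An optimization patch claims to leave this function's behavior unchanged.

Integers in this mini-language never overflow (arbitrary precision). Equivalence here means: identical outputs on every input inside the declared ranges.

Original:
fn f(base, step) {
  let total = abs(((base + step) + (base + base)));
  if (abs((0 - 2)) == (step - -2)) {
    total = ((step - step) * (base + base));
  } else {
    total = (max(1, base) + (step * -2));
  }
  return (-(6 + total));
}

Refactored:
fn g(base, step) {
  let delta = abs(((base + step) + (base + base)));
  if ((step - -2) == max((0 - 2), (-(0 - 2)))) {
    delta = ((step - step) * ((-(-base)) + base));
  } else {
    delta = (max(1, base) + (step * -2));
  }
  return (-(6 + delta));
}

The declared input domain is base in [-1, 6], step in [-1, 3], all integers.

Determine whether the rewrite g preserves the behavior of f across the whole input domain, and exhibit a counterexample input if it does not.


Reading the diff, among the changes: min/max/abs usage differs; and constant usage differs; and local variable names differ; and arithmetic usage differs.
As a probe, take base=5, step=1: f runs total = 16; (abs((0 - 2)) == (step - -2)) -> false; total = 3; return -9; g runs delta = 16; ((step - -2) == max((0 - 2), (-(0 - 2)))) -> false; delta = 3; return -9; both end at -9.
Checked all 40 inputs in the declared domain: the outputs agree on every one.
verdict: equivalent


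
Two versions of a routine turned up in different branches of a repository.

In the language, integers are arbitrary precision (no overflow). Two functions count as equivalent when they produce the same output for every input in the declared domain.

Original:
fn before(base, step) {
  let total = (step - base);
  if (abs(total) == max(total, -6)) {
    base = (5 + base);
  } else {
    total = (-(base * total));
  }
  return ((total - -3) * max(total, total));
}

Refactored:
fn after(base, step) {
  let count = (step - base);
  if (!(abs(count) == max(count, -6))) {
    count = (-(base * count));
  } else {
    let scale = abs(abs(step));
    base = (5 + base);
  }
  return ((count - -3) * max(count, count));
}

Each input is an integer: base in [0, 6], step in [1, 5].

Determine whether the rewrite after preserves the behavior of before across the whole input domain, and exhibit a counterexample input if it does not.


Differences: local variable names differ; and statement counts differ; and boolean connective usage differs; and min/max/abs usage differs — yet all 35 inputs agree.
verdict: equivalent


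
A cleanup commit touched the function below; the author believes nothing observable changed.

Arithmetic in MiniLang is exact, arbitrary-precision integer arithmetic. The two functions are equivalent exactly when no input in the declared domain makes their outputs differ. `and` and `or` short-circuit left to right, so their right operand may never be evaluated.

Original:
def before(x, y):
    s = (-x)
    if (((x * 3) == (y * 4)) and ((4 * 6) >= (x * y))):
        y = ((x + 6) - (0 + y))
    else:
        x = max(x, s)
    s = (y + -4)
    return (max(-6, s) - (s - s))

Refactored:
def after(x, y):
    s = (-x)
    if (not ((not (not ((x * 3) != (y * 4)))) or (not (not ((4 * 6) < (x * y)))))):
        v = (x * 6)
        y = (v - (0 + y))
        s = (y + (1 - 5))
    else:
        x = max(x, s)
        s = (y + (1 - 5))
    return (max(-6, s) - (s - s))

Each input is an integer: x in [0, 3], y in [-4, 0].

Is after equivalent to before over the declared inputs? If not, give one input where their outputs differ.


There is a counterexample at x=0, y=0: 2 on one side, -4 on the other.
before: s=0, then (((x * 3) == (y * 4)) and ((4 * 6) >= (x * y))) is true, then y=6, then s=2, then returns 2
after: s=0, then (not ((not (not ((x * 3) != (y * 4)))) or (not (not ((4 * 6) < (x * y)))))) is true, then v=0, then y=0, then s=-4, then returns -4
verdict: not equivalent; witness: x=0, y=0


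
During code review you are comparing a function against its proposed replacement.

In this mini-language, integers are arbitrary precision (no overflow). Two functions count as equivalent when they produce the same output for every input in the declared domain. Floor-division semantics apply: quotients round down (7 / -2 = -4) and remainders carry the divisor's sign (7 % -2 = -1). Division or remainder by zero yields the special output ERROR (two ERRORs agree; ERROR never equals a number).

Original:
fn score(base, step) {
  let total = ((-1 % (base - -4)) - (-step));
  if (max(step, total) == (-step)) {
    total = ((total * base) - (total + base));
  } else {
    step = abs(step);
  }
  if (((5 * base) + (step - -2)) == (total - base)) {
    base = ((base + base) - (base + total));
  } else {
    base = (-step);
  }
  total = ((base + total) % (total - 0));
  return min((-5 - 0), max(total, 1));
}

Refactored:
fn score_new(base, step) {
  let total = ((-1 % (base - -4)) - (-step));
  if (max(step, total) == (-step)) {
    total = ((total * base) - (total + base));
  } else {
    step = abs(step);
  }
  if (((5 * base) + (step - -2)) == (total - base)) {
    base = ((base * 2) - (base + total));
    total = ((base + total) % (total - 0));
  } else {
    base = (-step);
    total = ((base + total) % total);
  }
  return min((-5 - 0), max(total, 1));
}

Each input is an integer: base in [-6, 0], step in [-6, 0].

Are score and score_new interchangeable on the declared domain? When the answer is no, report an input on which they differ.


The two are interchangeable: constant usage differs, statement counts differ, arithmetic usage differs, and every declared input agrees.
Tracing base=-3, step=-5: score: total := -5 | (max(step, total) == (-step)): false | step := 5 | (((5 * base) + (step - -2)) == (total - base)): false | base := -5 | total := 0 | result -5 | score_new: total := -5 | (max(step, total) == (-step)): false | step := 5 | (((5 * base) + (step - -2)) == (total - base)): false | base := -5 | total := 0 | result -5 — matching result -5.
Across all 49 domain points the two functions coincide.
verdict: equivalent


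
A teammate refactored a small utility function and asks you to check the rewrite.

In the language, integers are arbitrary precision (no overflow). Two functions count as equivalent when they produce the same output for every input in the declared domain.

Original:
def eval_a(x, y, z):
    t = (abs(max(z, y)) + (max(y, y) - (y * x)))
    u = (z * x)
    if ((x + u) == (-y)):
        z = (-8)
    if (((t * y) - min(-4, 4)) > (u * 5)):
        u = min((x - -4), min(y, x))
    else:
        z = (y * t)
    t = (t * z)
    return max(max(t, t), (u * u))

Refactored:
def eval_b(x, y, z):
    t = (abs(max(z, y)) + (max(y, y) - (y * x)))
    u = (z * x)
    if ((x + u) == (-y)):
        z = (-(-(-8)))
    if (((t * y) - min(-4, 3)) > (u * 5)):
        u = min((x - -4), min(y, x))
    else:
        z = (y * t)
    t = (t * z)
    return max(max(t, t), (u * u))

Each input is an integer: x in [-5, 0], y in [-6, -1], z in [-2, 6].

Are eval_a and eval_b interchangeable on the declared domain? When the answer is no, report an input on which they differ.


Equivalent. Although `4` became `3`, no input in the stated domain can expose it.
Sweeping the whole domain (324 inputs) finds no disagreement.
Spot check at x=-2, y=-6, z=6 — eval_a: t=-12, then u=-12, then ((x + u) == (-y)) is false, then (((t * y) - min(-4, 4)) > (u * 5)) is true, then u=-6, then t=-72, then returns 36. eval_b: t=-12, then u=-12, then ((x + u) == (-y)) is false, then (((t * y) - min(-4, 3)) > (u * 5)) is true, then u=-6, then t=-72, then returns 36. Both give 36.
verdict: equivalent


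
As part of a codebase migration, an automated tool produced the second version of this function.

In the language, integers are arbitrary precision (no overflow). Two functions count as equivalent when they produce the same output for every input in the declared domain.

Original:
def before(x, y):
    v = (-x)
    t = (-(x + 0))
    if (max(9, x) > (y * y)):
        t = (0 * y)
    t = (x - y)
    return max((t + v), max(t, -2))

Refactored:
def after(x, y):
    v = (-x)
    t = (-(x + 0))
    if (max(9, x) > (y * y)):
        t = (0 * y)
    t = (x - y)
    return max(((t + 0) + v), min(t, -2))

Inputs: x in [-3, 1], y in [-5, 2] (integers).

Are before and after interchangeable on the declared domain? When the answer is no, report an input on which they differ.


There is a counterexample at x=1, y=-5: 6 on one side, 5 on the other.
before: v = -1; t = -1; (max(9, x) > (y * y)) -> false; t = 6; return 6
after: v = -1; t = -1; (max(9, x) > (y * y)) -> false; t = 6; return 5
verdict: not equivalent; witness: x=1, y=-5


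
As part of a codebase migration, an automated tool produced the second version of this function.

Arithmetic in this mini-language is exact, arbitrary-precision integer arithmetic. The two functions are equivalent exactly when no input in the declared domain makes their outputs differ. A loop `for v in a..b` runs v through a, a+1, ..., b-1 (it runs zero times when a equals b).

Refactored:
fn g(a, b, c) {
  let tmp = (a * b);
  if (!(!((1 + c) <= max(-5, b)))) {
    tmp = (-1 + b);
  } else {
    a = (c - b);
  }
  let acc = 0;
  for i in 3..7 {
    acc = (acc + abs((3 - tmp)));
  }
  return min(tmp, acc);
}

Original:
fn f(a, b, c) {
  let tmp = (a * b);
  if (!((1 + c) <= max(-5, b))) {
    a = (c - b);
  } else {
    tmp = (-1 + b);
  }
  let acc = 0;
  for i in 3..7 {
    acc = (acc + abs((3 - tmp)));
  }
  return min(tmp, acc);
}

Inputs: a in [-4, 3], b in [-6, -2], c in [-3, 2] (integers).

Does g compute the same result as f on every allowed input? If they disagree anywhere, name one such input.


Reading the diff, among the changes: boolean connective usage differs.
As a probe, take a=-4, b=-5, c=2: f runs tmp := 20 | (!((1 + c) <= max(-5, b))): true | a := 7 | acc := 0 | iter i=3: | acc := 17 | iter i=4: | acc := 34 | iter i=5: | acc := 51 | iter i=6: | acc := 68 | result 20; g runs tmp := 20 | (!(!((1 + c) <= max(-5, b)))): false | a := 7 | acc := 0 | iter i=3: | acc := 17 | iter i=4: | acc := 34 | iter i=5: | acc := 51 | iter i=6: | acc := 68 | result 20; both end at 20.
Sweeping the whole domain (240 inputs) finds no disagreement.
verdict: equivalent


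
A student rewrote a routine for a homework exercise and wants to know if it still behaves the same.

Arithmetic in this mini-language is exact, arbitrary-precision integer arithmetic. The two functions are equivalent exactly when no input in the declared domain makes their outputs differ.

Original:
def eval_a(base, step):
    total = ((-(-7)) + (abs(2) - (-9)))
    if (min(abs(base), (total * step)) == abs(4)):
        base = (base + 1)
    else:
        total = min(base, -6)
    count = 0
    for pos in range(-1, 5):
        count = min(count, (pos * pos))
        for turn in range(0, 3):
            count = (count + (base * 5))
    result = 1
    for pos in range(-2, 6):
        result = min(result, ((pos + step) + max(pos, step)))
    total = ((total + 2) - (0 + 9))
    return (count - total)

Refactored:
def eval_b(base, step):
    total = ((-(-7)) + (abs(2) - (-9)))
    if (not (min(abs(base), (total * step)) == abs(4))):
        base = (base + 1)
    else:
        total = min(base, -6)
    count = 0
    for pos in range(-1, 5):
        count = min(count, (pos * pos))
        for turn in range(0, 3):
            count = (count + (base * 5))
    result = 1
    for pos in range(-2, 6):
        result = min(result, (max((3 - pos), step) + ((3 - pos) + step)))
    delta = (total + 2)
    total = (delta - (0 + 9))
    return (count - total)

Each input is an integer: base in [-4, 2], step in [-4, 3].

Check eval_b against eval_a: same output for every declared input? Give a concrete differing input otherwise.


The rewrite breaks on base=-4, step=-4, where the results are -347 and -281.
eval_a: total = 18; (min(abs(base), (total * step)) == abs(4)) -> false; total = -6; count = 0; [pos=-1]; count = 0; [turn=0]; count = -20; [turn=1]; count = -40; [turn=2]; count = -60; [pos=0]; count = -60; [turn=0]; count = -80; [turn=1]; count = -100; [turn=2]; count = -120; [pos=1]; count = -120; [turn=0]; count = -140; [turn=1]; count = -160; [turn=2]; count = -180; [pos=2]; count = -180; [turn=0]; count = -200; [turn=1]; count = -220; [turn=2]; count = -240; [pos=3]; count = -240; [turn=0]; count = -260; [turn=1]; count = -280; [turn=2]; count = -300; [pos=4]; count = -300; [turn=0]; count = -320; [turn=1]; count = -340; [turn=2]; count = -360; result = 1; [pos=-2]; result = -8; [pos=-1]; result = -8; [pos=0]; result = -8; [pos=1]; result = -8; [pos=2]; result = -8; [pos=3]; result = -8; [pos=4]; result = -8; [pos=5]; result = -8; total = -13; return -347
eval_b: total = 18; (not (min(abs(base), (total * step)) == abs(4))) -> true; base = -3; count = 0; [pos=-1]; count = 0; [turn=0]; count = -15; [turn=1]; count = -30; [turn=2]; count = -45; [pos=0]; count = -45; [turn=0]; count = -60; [turn=1]; count = -75; [turn=2]; count = -90; [pos=1]; count = -90; [turn=0]; count = -105; [turn=1]; count = -120; [turn=2]; count = -135; [pos=2]; count = -135; [turn=0]; count = -150; [turn=1]; count = -165; [turn=2]; count = -180; [pos=3]; count = -180; [turn=0]; count = -195; [turn=1]; count = -210; [turn=2]; count = -225; [pos=4]; count = -225; [turn=0]; count = -240; [turn=1]; count = -255; [turn=2]; count = -270; result = 1; [pos=-2]; result = 1; [pos=-1]; result = 1; [pos=0]; result = 1; [pos=1]; result = 0; [pos=2]; result = -2; [pos=3]; result = -4; [pos=4]; result = -6; [pos=5]; result = -8; delta = 20; total = 11; return -281
verdict: not equivalent; witness: base=-4, step=-4


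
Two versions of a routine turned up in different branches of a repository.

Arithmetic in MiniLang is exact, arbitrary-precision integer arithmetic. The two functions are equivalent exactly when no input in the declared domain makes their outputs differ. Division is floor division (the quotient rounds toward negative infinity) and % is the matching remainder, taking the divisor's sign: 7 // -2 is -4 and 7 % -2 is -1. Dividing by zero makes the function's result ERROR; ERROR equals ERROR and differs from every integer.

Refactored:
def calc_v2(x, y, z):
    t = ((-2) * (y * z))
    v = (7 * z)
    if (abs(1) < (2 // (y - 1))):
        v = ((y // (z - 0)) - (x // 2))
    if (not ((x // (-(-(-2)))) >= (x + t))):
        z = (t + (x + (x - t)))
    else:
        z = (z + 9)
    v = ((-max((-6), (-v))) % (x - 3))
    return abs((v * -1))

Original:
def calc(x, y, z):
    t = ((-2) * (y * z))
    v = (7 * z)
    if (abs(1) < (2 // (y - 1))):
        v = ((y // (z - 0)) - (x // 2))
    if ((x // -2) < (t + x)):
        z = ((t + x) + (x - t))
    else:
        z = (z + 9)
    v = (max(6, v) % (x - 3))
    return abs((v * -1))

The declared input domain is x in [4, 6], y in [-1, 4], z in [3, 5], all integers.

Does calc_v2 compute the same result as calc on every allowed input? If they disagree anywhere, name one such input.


These are not equivalent — on x=5, y=-1, z=3 the outputs split (1 vs 0).
calc: t = 6; v = 21; (abs(1) < (2 // (y - 1))) -> false; ((x // -2) < (t + x)) -> true; z = 10; v = 1; return 1
calc_v2: t = 6; v = 21; (abs(1) < (2 // (y - 1))) -> false; (not ((x // (-(-(-2)))) >= (x + t))) -> true; z = 10; v = 0; return 0
verdict: not equivalent; witness: x=5, y=-1, z=3


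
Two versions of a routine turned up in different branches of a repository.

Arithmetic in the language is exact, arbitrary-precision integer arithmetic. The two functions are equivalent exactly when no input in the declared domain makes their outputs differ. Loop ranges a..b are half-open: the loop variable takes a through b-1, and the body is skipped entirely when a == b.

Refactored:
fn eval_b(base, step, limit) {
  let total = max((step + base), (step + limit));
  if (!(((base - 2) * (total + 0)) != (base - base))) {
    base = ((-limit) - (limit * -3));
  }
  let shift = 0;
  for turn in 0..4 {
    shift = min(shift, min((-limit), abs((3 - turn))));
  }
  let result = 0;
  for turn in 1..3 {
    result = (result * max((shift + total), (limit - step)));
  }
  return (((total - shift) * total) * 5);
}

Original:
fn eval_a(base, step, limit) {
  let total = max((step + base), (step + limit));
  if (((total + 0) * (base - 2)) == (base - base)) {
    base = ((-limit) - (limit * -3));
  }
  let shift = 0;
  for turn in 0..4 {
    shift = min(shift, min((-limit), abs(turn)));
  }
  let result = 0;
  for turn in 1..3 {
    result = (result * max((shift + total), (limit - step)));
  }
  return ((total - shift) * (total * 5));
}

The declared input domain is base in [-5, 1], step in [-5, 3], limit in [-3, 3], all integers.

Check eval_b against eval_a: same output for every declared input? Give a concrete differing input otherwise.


This is a faithful refactor — constant usage differs; comparison usage differs; arithmetic usage differs; boolean connective usage differs, but the computed results match everywhere.
As a probe, take base=-4, step=1, limit=-3: eval_a runs total := -2 | (((total + 0) * (base - 2)) == (base - base)): false | shift := 0 | iter turn=0: | shift := 0 | iter turn=1: | shift := 0 | iter turn=2: | shift := 0 | iter turn=3: | shift := 0 | result := 0 | iter turn=1: | result := 0 | iter turn=2: | result := 0 | result 20; eval_b runs total := -2 | (!(((base - 2) * (total + 0)) != (base - base))): false | shift := 0 | iter turn=0: | shift := 0 | iter turn=1: | shift := 0 | iter turn=2: | shift := 0 | iter turn=3: | shift := 0 | result := 0 | iter turn=1: | result := 0 | iter turn=2: | result := 0 | result 20; both end at 20.
An exhaustive pass over the 441 declared inputs shows identical outputs.
verdict: equivalent


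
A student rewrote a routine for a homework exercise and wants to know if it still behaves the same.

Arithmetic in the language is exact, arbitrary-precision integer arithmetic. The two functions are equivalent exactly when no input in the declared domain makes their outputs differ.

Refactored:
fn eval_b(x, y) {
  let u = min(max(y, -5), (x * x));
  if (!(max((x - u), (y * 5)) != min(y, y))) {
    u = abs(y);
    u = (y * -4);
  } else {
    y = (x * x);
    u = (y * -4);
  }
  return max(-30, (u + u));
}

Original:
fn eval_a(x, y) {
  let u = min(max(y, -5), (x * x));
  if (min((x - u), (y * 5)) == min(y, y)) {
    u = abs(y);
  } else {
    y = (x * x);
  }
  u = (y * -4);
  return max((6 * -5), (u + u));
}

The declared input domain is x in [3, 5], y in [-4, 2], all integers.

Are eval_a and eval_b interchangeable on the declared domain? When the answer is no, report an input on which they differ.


There is a counterexample at x=3, y=0: 0 on one side, -30 on the other.
eval_a: u := 0 | (min((x - u), (y * 5)) == min(y, y)): true | u := 0 | u := 0 | result 0
eval_b: u := 0 | (!(max((x - u), (y * 5)) != min(y, y))): false | y := 9 | u := -36 | result -30
verdict: not equivalent; witness: x=3, y=0


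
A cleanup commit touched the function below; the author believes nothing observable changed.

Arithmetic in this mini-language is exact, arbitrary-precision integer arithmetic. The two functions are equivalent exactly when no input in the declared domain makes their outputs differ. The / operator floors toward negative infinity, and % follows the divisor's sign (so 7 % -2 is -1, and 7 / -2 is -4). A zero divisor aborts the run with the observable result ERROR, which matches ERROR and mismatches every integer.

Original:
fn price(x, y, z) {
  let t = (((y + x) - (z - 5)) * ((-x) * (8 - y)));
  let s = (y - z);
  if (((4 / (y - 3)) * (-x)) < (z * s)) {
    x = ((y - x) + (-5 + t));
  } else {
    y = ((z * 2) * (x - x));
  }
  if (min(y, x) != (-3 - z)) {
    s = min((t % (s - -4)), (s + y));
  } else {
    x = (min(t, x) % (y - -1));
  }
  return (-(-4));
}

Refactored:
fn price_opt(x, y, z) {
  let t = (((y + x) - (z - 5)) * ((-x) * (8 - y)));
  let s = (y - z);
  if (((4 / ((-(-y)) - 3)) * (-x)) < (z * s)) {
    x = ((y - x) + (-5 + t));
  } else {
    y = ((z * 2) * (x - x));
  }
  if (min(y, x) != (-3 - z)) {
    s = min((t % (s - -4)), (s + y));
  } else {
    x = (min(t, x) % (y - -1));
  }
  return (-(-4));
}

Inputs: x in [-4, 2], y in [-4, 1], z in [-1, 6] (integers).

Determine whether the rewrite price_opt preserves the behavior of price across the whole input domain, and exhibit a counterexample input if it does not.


Equivalent — the differences include same computation, different form, yet no declared input distinguishes the two.
One worked example (x=-2, y=-2, z=3) — price: t = -40; s = -5; (((4 / (y - 3)) * (-x)) < (z * s)) -> false; y = 0; (min(y, x) != (-3 - z)) -> true; s = -5; return 4; price_opt: t = -40; s = -5; (((4 / ((-(-y)) - 3)) * (-x)) < (z * s)) -> false; y = 0; (min(y, x) != (-3 - z)) -> true; s = -5; return 4; agreement on 4.
Checked all 336 inputs in the declared domain: the outputs agree on every one.
verdict: equivalent


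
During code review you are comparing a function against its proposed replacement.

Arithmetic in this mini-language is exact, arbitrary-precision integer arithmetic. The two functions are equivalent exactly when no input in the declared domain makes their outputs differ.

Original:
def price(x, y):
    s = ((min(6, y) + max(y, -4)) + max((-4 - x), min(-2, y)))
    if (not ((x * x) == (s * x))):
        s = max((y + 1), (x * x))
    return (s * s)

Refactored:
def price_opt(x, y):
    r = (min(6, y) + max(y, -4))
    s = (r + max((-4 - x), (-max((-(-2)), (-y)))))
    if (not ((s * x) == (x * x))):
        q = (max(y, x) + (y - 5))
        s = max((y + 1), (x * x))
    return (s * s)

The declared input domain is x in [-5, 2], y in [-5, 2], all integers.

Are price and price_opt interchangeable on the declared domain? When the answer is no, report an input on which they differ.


The two versions differ — the changes include min/max/abs usage differs; and local variable names differ; and constant usage differs; and arithmetic usage differs; and statement counts differ.
Spot check at x=-5, y=-4 — price: s := -7 | (not ((x * x) == (s * x))): true | s := 25 | result 625. price_opt: r := -8 | s := -7 | (not ((s * x) == (x * x))): true | q := -13 | s := 25 | result 625. Both give 625.
Across all 64 domain points the two functions coincide.
verdict: equivalent


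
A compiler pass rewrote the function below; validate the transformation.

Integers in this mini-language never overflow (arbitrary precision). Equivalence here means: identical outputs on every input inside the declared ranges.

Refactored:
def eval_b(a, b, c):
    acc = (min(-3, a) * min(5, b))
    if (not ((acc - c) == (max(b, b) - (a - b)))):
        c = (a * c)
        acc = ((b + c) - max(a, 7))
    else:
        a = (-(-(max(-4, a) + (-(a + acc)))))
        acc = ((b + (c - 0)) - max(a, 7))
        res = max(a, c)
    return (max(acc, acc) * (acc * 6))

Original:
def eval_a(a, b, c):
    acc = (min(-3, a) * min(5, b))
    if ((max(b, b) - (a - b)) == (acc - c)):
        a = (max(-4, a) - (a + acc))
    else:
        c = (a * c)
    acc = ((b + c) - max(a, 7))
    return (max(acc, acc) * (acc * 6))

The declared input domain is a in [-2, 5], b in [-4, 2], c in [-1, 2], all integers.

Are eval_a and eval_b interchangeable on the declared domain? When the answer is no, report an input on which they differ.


Side by side, the visible changes include: local variable names differ; min/max/abs usage differs; boolean connective usage differs; statement counts differ; arithmetic usage differs; constant usage differs.
One worked example (a=5, b=-3, c=2) — eval_a: acc = 9; ((max(b, b) - (a - b)) == (acc - c)) -> false; c = 10; acc = 0; return 0; eval_b: acc = 9; (not ((acc - c) == (max(b, b) - (a - b)))) -> true; c = 10; acc = 0; return 0; agreement on 0.
Across all 224 domain points the two functions coincide.
verdict: equivalent


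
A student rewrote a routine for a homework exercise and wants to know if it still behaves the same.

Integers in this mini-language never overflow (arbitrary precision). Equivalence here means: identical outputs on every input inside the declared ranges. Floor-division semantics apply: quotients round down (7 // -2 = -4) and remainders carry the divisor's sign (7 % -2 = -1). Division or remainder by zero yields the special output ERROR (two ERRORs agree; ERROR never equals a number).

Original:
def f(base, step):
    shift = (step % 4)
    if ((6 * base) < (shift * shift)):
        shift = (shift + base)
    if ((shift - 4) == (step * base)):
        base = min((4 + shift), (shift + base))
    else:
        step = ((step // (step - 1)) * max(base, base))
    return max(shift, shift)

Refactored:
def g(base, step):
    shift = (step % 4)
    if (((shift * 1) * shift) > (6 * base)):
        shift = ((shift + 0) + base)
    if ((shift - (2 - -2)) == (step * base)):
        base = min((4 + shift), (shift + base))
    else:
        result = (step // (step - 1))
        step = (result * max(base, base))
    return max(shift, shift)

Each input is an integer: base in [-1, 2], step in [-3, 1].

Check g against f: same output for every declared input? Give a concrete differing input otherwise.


Differences: arithmetic usage differs; and statement counts differ; and comparison usage differs; and constant usage differs; and local variable names differ — yet all 20 inputs agree.
verdict: equivalent


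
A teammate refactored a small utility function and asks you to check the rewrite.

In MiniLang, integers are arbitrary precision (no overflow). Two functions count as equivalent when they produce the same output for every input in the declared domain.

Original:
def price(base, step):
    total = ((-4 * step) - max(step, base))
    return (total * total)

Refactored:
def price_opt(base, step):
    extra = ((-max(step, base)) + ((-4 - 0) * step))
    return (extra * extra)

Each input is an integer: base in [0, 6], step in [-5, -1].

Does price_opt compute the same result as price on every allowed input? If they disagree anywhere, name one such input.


The two are interchangeable: constant usage differs, plus arithmetic usage differs, plus local variable names differ, and every declared input agrees.
One worked example (base=0, step=-4) — price: total := 16 | result 256; price_opt: extra := 16 | result 256; agreement on 256.
Every one of the 35 inputs gives matching results.
verdict: equivalent


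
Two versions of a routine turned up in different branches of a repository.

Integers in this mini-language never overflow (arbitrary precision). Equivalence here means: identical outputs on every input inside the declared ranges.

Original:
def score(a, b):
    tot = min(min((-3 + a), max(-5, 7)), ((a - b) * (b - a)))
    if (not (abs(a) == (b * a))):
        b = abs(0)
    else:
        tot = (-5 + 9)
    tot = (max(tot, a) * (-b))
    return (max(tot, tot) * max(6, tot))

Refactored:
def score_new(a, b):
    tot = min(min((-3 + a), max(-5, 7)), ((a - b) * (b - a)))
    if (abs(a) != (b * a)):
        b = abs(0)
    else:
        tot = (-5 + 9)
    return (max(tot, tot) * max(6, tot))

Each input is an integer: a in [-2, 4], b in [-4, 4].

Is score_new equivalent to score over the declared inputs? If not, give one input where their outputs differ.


Evaluate both at a=-2, b=-4.
score: tot=-5, then (not (abs(a) == (b * a))) is true, then b=0, then tot=0, then returns 0
score_new: tot=-5, then (abs(a) != (b * a)) is true, then b=0, then returns -30
0 and -30 differ, so these are not the same function on this domain.
verdict: not equivalent; witness: a=-2, b=-4


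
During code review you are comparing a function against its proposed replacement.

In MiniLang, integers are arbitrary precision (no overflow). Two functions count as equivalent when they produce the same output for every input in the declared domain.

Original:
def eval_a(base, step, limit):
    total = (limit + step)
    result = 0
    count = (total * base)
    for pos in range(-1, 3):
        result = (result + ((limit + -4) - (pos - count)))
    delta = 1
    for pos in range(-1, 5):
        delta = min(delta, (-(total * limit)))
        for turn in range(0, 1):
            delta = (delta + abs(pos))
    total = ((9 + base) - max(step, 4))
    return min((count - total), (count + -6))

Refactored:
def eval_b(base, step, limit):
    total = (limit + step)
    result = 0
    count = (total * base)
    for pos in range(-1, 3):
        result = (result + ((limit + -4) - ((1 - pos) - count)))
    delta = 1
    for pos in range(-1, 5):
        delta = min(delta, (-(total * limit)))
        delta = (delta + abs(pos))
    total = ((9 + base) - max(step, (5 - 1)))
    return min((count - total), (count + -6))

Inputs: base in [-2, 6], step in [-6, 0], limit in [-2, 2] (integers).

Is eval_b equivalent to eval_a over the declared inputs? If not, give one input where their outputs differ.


Equivalent — the differences include constant usage differs, loop structure differs, statement counts differ, arithmetic usage differs, local variable names differ, yet no declared input distinguishes the two.
One worked example (base=5, step=-4, limit=-2) — eval_a: total := -6 | result := 0 | count := -30 | iter pos=-1: | result := -35 | iter pos=0: | result := -71 | iter pos=1: | result := -108 | iter pos=2: | result := -146 | delta := 1 | iter pos=-1: | delta := -12 | iter turn=0: | delta := -11 | iter pos=0: | delta := -12 | iter turn=0: | delta := -12 | iter pos=1: | delta := -12 | iter turn=0: | delta := -11 | iter pos=2: | delta := -12 | iter turn=0: | delta := -10 | iter pos=3: | delta := -12 | iter turn=0: | delta := -9 | iter pos=4: | delta := -12 | iter turn=0: | delta := -8 | total := 10 | result -40; eval_b: total := -6 | result := 0 | count := -30 | iter pos=-1: | result := -38 | iter pos=0: | result := -75 | iter pos=1: | result := -111 | iter pos=2: | result := -146 | delta := 1 | iter pos=-1: | delta := -12 | delta := -11 | iter pos=0: | delta := -12 | delta := -12 | iter pos=1: | delta := -12 | delta := -11 | iter pos=2: | delta := -12 | delta := -10 | iter pos=3: | delta := -12 | delta := -9 | iter pos=4: | delta := -12 | delta := -8 | total := 10 | result -40; agreement on -40.
Across all 315 domain points the two functions coincide.
verdict: equivalent


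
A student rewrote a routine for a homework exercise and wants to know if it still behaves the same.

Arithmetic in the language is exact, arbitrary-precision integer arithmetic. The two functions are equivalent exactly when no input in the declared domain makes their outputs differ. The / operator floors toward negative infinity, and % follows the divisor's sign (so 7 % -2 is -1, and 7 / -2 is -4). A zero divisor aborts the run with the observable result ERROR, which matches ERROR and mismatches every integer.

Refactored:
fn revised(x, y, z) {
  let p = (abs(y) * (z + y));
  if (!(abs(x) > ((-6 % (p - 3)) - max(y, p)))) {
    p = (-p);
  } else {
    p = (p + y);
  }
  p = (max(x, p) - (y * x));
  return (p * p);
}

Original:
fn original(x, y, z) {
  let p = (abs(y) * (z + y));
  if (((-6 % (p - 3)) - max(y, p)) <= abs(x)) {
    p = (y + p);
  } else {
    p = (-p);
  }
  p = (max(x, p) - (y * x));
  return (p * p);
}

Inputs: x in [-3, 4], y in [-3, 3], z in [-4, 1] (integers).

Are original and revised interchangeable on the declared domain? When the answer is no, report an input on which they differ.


There is a counterexample at x=-1, y=-2, z=1: 9 on one side, 0 on the other.
original: p = -2; (((-6 % (p - 3)) - max(y, p)) <= abs(x)) -> true; p = -4; p = -3; return 9
revised: p = -2; (!(abs(x) > ((-6 % (p - 3)) - max(y, p)))) -> true; p = 2; p = 0; return 0
verdict: not equivalent; witness: x=-1, y=-2, z=1


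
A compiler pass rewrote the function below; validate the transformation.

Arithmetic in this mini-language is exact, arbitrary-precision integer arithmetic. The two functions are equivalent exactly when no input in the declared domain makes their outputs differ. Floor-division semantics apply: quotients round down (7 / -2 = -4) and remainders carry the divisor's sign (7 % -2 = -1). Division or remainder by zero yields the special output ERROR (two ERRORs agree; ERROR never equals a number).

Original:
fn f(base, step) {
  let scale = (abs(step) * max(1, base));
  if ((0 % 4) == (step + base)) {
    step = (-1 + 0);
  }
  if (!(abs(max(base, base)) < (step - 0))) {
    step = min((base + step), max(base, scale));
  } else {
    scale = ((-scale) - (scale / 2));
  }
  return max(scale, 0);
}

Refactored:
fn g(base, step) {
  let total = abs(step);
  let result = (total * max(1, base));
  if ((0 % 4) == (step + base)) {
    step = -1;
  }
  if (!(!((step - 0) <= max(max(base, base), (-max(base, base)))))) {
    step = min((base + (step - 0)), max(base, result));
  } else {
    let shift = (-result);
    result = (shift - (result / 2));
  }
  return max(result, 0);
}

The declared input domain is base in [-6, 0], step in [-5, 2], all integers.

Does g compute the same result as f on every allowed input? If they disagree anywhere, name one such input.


Differences: arithmetic usage differs; also boolean connective usage differs; also statement counts differ; also min/max/abs usage differs; also local variable names differ; also comparison usage differs — yet all 56 inputs agree.
verdict: equivalent
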